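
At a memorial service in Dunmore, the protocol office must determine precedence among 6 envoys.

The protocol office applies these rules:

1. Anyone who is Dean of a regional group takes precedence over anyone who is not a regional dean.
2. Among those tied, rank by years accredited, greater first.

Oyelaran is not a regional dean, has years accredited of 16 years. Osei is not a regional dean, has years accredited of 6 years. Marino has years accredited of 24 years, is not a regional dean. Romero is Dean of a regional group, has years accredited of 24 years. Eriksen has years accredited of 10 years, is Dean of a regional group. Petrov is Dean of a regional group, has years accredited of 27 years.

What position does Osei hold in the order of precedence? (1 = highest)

By the first rule: Petrov, Romero and Eriksen (each Dean of a regional group); then Marino, Oyelaran and Osei (each not a regional dean).
Among Petrov, Romero and Eriksen, by years accredited (higher first): Petrov (27 years) before Romero (24 years) before Eriksen (10 years).
Among Marino, Oyelaran and Osei, by years accredited (higher first): Marino (24 years) before Oyelaran (16 years) before Osei (6 years).
Order: Petrov, Romero, Eriksen, Marino, Oyelaran, Osei. So position 6.

6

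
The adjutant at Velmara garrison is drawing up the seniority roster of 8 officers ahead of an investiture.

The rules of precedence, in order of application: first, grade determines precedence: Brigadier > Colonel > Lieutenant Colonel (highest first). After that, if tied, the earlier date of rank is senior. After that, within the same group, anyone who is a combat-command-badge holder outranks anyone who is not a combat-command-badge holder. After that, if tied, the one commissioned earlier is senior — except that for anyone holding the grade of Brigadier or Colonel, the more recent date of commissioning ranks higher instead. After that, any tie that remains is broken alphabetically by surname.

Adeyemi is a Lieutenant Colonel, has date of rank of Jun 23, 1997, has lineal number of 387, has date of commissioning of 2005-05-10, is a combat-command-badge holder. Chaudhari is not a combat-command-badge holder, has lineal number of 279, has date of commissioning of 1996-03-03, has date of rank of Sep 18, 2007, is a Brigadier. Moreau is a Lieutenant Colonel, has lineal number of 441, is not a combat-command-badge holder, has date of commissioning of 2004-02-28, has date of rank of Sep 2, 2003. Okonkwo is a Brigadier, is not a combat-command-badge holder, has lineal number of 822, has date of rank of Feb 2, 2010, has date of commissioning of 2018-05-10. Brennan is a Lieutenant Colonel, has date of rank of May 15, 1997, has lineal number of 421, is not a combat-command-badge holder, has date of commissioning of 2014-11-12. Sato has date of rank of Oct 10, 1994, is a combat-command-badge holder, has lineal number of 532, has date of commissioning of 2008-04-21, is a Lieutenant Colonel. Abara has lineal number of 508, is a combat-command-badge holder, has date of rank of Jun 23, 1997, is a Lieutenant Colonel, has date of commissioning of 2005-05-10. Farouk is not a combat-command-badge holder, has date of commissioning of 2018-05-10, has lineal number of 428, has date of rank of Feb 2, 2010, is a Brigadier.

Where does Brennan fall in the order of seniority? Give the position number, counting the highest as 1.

By grade: Chaudhari, Farouk and Okonkwo (Brigadier); then Sato, Brennan, Abara, Adeyemi and Moreau (Lieutenant Colonel).
Among Chaudhari, Farouk and Okonkwo, by date of rank (earlier first): Chaudhari (Sep 18, 2007) before Farouk and Okonkwo (Feb 2, 2010).
Farouk and Okonkwo are each not a combat-command-badge holder, so the next rule applies.
Farouk and Okonkwo both have date of commissioning 2018-05-10, so the next rule applies.
Among Farouk and Okonkwo, alphabetically by surname: Farouk before Okonkwo.
Among Sato, Brennan, Abara, Adeyemi and Moreau, by date of rank (earlier first): Sato (Oct 10, 1994) before Brennan (May 15, 1997) before Abara and Adeyemi (Jun 23, 1997) before Moreau (Sep 2, 2003).
Abara and Adeyemi are each a combat-command-badge holder, so the next rule applies.
Abara and Adeyemi both have date of commissioning 2005-05-10, so the next rule applies.
Among Abara and Adeyemi, alphabetically by surname: Abara before Adeyemi.
Order: Chaudhari, Farouk, Okonkwo, Sato, Brennan, Abara, Adeyemi, Moreau. So position 5.

5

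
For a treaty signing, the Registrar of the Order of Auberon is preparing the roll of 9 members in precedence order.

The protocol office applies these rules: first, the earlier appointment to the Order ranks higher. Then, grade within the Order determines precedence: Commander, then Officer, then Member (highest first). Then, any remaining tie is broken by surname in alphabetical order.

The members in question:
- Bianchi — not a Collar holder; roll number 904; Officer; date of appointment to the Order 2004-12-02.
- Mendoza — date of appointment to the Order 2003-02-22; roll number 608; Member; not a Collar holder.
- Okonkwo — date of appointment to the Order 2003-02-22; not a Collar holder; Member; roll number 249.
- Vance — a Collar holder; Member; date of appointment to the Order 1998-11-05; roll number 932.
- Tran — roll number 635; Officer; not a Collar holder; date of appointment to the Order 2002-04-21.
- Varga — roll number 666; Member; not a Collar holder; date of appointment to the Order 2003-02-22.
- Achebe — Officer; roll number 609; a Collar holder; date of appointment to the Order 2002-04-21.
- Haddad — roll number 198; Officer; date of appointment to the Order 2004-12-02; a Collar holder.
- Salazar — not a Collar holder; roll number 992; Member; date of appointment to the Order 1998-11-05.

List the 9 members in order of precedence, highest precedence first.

By date of appointment to the Order (earlier first): Salazar and Vance (both 1998-11-05); then Achebe and Tran (both 2002-04-21); then Mendoza, Okonkwo and Varga (each 2003-02-22); then Bianchi and Haddad (both 2004-12-02).
Salazar and Vance are each Member, so the next rule applies.
Among Salazar and Vance, alphabetically by surname: Salazar before Vance.
Achebe and Tran are each Officer, so the next rule applies.
Among Achebe and Tran, alphabetically by surname: Achebe before Tran.
Mendoza, Okonkwo and Varga are each Member, so the next rule applies.
Among Mendoza, Okonkwo and Varga, alphabetically by surname: Mendoza before Okonkwo before Varga.
Bianchi and Haddad are each Officer, so the next rule applies.
Among Bianchi and Haddad, alphabetically by surname: Bianchi before Haddad.
Full order: Salazar, Vance, Achebe, Tran, Mendoza, Okonkwo, Varga, Bianchi, Haddad.

Salazar, Vance, Achebe, Tran, Mendoza, Okonkwo, Varga, Bianchi, Haddad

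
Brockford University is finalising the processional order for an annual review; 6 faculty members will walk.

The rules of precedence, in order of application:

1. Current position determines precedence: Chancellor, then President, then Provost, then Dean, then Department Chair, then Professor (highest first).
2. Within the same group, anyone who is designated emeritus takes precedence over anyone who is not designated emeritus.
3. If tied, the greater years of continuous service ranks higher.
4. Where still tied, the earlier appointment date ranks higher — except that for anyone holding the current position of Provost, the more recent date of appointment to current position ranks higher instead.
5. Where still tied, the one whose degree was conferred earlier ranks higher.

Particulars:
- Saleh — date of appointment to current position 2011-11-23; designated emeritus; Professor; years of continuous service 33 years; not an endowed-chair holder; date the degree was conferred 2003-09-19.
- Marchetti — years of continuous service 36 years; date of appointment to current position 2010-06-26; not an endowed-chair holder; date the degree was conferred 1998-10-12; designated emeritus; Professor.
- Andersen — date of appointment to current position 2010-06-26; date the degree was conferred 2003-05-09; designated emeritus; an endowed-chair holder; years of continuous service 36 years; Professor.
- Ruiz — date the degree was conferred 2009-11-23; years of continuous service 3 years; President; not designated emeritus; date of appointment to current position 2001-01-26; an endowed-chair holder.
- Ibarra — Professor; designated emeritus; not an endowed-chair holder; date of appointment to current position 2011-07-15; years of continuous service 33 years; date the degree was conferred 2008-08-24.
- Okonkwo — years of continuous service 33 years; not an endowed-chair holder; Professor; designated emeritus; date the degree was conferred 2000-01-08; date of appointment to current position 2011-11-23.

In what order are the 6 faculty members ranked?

Ruiz, Marchetti, Andersen, Ibarra, Okonkwo, Saleh

By current position: Ruiz (President); then Marchetti, Andersen, Ibarra, Okonkwo and Saleh (Professor).
Marchetti, Andersen, Ibarra, Okonkwo and Saleh are each designated emeritus, so the next rule applies.
Among Marchetti, Andersen, Ibarra, Okonkwo and Saleh, by years of continuous service (higher first): Marchetti and Andersen (36 years) before Ibarra, Okonkwo and Saleh (33 years).
Marchetti and Andersen both have date of appointment to current position 2010-06-26, so the next rule applies.
Among Marchetti and Andersen, by date the degree was conferred (earlier first): Marchetti (1998-10-12) before Andersen (2003-05-09).
Among Ibarra, Okonkwo and Saleh, by date of appointment to current position (earlier first): Ibarra (2011-07-15) before Okonkwo and Saleh (2011-11-23).
Among Okonkwo and Saleh, by date the degree was conferred (earlier first): Okonkwo (2000-01-08) before Saleh (2003-09-19).
Full order: Ruiz, Marchetti, Andersen, Ibarra, Okonkwo, Saleh.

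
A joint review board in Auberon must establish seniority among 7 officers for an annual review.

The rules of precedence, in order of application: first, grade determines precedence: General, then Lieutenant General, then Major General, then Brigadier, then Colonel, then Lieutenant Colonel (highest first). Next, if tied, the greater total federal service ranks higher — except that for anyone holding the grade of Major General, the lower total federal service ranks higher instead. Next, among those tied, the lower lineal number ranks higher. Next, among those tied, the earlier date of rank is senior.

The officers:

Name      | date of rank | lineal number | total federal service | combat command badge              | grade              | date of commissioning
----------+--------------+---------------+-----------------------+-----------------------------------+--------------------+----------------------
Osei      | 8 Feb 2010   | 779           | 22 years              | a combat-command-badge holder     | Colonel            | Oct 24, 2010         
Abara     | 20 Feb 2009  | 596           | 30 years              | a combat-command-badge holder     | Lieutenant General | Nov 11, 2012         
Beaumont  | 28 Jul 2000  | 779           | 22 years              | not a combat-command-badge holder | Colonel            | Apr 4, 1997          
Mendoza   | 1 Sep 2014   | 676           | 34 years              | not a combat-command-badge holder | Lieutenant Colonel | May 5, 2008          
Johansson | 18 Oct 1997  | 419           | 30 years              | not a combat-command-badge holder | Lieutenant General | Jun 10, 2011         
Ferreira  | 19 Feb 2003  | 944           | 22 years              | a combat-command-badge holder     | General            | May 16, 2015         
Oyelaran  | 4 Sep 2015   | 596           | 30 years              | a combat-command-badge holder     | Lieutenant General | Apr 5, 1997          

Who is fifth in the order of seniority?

By grade: Ferreira (General); then Johansson, Abara and Oyelaran (Lieutenant General); then Beaumont and Osei (Colonel); then Mendoza (Lieutenant Colonel).
Johansson, Abara and Oyelaran all have total federal service 30 years, so the next rule applies.
Among Johansson, Abara and Oyelaran, by lineal number (lower first): Johansson (419) before Abara and Oyelaran (596).
Among Abara and Oyelaran, by date of rank (earlier first): Abara (20 Feb 2009) before Oyelaran (4 Sep 2015).
Beaumont and Osei both have total federal service 22 years, so the next rule applies.
Beaumont and Osei both have lineal number 779, so the next rule applies.
Among Beaumont and Osei, by date of rank (earlier first): Beaumont (28 Jul 2000) before Osei (8 Feb 2010).
Order: Ferreira, Johansson, Abara, Oyelaran, Beaumont, Osei, Mendoza.

Beaumont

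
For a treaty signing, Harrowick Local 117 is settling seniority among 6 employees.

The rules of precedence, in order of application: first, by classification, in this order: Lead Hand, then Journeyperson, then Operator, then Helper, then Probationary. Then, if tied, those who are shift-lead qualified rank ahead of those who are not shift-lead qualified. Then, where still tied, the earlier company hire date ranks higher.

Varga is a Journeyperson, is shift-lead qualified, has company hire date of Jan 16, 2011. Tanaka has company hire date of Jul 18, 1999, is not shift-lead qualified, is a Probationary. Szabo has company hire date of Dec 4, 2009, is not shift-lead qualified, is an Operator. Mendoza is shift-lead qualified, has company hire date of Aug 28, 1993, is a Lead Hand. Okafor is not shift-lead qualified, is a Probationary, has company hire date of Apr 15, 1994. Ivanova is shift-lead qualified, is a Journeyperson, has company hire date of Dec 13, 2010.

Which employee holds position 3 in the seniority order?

By classification: Mendoza (Lead Hand); then Ivanova and Varga (Journeyperson); then Szabo (Operator); then Okafor and Tanaka (Probationary).
Ivanova and Varga are each shift-lead qualified, so the next rule applies.
Among Ivanova and Varga, by company hire date (earlier first): Ivanova (Dec 13, 2010) before Varga (Jan 16, 2011).
Okafor and Tanaka are each not shift-lead qualified, so the next rule applies.
Among Okafor and Tanaka, by company hire date (earlier first): Okafor (Apr 15, 1994) before Tanaka (Jul 18, 1999).
Order: Mendoza, Ivanova, Varga, Szabo, Okafor, Tanaka.

Varga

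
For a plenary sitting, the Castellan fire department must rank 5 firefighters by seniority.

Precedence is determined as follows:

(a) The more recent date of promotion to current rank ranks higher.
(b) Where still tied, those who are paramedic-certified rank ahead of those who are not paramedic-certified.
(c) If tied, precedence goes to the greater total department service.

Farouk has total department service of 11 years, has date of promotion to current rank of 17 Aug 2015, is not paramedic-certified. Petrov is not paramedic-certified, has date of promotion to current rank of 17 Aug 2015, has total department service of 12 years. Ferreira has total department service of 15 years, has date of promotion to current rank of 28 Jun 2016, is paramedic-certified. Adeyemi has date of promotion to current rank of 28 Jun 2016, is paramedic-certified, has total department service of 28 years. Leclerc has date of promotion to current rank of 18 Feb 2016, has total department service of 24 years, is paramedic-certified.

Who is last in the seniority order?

Farouk

By date of promotion to current rank (later first): Adeyemi and Ferreira (both 28 Jun 2016); then Leclerc (18 Feb 2016); then Petrov and Farouk (both 17 Aug 2015).
Adeyemi and Ferreira are each paramedic-certified, so the next rule applies.
Among Adeyemi and Ferreira, by total department service (higher first): Adeyemi (28 years) before Ferreira (15 years).
Petrov and Farouk are each not paramedic-certified, so the next rule applies.
Among Petrov and Farouk, by total department service (higher first): Petrov (12 years) before Farouk (11 years).
Order: Adeyemi, Ferreira, Leclerc, Petrov, Farouk.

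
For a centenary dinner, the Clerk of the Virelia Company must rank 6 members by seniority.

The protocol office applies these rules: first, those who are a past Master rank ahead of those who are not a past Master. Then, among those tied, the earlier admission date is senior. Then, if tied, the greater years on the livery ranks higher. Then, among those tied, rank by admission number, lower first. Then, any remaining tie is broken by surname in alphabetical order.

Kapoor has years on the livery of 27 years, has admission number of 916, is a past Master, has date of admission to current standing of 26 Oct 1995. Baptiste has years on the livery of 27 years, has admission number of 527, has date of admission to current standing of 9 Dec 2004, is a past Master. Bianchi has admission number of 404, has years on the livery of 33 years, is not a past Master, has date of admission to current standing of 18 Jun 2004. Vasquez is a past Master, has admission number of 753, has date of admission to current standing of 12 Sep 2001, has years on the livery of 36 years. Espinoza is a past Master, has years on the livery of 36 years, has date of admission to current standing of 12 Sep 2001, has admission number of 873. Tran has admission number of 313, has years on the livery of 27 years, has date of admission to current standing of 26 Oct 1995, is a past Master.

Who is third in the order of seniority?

By the first rule: Tran, Kapoor, Vasquez, Espinoza and Baptiste (each a past Master); then Bianchi (not a past Master).
Among Tran, Kapoor, Vasquez, Espinoza and Baptiste, by date of admission to current standing (earlier first): Tran and Kapoor (26 Oct 1995) before Vasquez and Espinoza (12 Sep 2001) before Baptiste (9 Dec 2004).
Tran and Kapoor both have years on the livery 27 years, so the next rule applies.
Among Tran and Kapoor, by admission number (lower first): Tran (313) before Kapoor (916).
Vasquez and Espinoza both have years on the livery 36 years, so the next rule applies.
Among Vasquez and Espinoza, by admission number (lower first): Vasquez (753) before Espinoza (873).
Order: Tran, Kapoor, Vasquez, Espinoza, Baptiste, Bianchi.

Vasquez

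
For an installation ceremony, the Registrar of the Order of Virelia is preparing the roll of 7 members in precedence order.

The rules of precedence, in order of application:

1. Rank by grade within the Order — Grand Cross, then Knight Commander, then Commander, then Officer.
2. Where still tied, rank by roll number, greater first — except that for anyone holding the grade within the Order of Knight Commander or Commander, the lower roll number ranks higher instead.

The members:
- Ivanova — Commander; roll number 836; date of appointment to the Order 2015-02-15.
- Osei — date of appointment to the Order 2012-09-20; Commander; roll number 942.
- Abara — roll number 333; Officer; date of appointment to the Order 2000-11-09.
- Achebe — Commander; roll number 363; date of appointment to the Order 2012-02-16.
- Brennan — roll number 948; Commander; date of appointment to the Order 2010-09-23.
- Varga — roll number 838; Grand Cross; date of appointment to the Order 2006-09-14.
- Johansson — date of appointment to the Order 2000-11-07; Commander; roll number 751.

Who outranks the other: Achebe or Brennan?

By grade within the Order: Varga (Grand Cross); then Achebe, Johansson, Ivanova, Osei and Brennan (Commander); then Abara (Officer).
Among Achebe, Johansson, Ivanova, Osei and Brennan, by roll number (lower first) (reversed rule for this group): Achebe (363) before Johansson (751) before Ivanova (836) before Osei (942) before Brennan (948).
So Achebe takes precedence.

Achebe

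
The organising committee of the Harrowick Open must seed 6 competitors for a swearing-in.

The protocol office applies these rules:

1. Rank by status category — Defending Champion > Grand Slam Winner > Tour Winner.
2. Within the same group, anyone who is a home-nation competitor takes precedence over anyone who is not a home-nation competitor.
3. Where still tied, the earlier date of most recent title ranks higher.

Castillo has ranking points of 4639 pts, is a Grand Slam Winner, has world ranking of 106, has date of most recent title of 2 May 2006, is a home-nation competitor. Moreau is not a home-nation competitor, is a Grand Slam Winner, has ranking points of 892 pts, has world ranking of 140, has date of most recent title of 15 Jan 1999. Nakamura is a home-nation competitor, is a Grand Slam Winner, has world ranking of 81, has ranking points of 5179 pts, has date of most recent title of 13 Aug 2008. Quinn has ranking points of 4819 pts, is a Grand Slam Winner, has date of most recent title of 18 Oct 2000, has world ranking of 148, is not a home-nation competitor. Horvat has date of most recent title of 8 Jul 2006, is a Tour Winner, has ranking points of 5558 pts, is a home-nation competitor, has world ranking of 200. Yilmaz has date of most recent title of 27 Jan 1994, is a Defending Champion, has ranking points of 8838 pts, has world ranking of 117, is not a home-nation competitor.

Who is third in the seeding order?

Nakamura

By status category: Yilmaz (Defending Champion); then Castillo, Nakamura, Moreau and Quinn (Grand Slam Winner); then Horvat (Tour Winner).
Among Castillo, Nakamura, Moreau and Quinn, a home-nation competitor before not a home-nation competitor: Castillo and Nakamura (a home-nation competitor) before Moreau and Quinn (not a home-nation competitor).
Among Castillo and Nakamura, by date of most recent title (earlier first): Castillo (2 May 2006) before Nakamura (13 Aug 2008).
Among Moreau and Quinn, by date of most recent title (earlier first): Moreau (15 Jan 1999) before Quinn (18 Oct 2000).
Order: Yilmaz, Castillo, Nakamura, Moreau, Quinn, Horvat.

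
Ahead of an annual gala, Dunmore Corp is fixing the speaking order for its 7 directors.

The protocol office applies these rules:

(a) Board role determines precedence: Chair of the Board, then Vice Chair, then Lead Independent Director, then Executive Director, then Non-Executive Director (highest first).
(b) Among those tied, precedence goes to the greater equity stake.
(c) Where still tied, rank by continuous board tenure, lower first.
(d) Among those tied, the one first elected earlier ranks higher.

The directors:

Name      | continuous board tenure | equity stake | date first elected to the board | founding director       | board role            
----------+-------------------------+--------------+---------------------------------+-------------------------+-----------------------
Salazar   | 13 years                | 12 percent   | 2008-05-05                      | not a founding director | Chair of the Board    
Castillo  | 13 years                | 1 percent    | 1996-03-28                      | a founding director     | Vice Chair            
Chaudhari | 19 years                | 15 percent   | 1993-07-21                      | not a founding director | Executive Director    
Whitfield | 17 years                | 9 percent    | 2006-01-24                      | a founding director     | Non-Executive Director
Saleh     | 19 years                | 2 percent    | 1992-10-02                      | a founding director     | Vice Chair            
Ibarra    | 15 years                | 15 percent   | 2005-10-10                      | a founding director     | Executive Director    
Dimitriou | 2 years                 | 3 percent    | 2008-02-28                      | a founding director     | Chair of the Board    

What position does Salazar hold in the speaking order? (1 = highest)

1

By board role: Salazar and Dimitriou (Chair of the Board); then Saleh and Castillo (Vice Chair); then Ibarra and Chaudhari (Executive Director); then Whitfield (Non-Executive Director).
Among Salazar and Dimitriou, by equity stake (higher first): Salazar (12 percent) before Dimitriou (3 percent).
Among Saleh and Castillo, by equity stake (higher first): Saleh (2 percent) before Castillo (1 percent).
Ibarra and Chaudhari both have equity stake 15 percent, so the next rule applies.
Among Ibarra and Chaudhari, by continuous board tenure (lower first): Ibarra (15 years) before Chaudhari (19 years).
Order: Salazar, Dimitriou, Saleh, Castillo, Ibarra, Chaudhari, Whitfield. So position 1.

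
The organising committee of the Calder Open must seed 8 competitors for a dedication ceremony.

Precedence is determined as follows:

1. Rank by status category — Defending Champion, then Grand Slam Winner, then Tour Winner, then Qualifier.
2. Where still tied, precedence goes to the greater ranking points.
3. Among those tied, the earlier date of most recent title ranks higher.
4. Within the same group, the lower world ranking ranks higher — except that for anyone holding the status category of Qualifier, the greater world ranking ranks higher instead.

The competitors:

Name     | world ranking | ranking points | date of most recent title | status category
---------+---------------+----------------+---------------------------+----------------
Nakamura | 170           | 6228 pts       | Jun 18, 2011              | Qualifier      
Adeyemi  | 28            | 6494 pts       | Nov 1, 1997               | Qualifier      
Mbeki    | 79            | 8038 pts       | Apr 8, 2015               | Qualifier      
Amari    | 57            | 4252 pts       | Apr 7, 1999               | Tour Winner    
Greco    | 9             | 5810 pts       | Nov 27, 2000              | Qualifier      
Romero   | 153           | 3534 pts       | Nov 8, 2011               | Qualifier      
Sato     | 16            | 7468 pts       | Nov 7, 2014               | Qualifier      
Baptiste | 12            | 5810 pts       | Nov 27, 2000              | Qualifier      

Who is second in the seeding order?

Mbeki

By status category: Amari (Tour Winner); then Mbeki, Sato, Adeyemi, Nakamura, Baptiste, Greco and Romero (Qualifier).
Among Mbeki, Sato, Adeyemi, Nakamura, Baptiste, Greco and Romero, by ranking points (higher first): Mbeki (8038 pts) before Sato (7468 pts) before Adeyemi (6494 pts) before Nakamura (6228 pts) before Baptiste and Greco (5810 pts) before Romero (3534 pts).
Baptiste and Greco both have date of most recent title Nov 27, 2000, so the next rule applies.
Among Baptiste and Greco, by world ranking (higher first) (reversed rule for this group): Baptiste (12) before Greco (9).
Order: Amari, Mbeki, Sato, Adeyemi, Nakamura, Baptiste, Greco, Romero.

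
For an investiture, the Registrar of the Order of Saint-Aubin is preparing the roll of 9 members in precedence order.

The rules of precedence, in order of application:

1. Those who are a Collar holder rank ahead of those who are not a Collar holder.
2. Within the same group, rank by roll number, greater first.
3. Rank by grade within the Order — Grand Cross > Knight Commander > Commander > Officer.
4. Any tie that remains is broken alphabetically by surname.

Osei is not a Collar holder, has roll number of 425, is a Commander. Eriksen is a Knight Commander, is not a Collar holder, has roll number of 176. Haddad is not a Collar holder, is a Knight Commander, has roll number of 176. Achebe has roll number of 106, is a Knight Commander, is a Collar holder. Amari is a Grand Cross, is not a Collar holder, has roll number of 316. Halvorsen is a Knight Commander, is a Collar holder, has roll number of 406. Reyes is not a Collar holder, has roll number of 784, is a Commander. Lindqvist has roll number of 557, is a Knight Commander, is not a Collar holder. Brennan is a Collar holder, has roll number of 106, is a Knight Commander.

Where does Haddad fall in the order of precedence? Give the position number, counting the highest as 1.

By the first rule: Halvorsen, Achebe and Brennan (each a Collar holder); then Reyes, Lindqvist, Osei, Amari, Eriksen and Haddad (each not a Collar holder).
Among Halvorsen, Achebe and Brennan, by roll number (higher first): Halvorsen (406) before Achebe and Brennan (106).
Achebe and Brennan are each Knight Commander, so the next rule applies.
Among Achebe and Brennan, alphabetically by surname: Achebe before Brennan.
Among Reyes, Lindqvist, Osei, Amari, Eriksen and Haddad, by roll number (higher first): Reyes (784) before Lindqvist (557) before Osei (425) before Amari (316) before Eriksen and Haddad (176).
Eriksen and Haddad are each Knight Commander, so the next rule applies.
Among Eriksen and Haddad, alphabetically by surname: Eriksen before Haddad.
Order: Halvorsen, Achebe, Brennan, Reyes, Lindqvist, Osei, Amari, Eriksen, Haddad. So position 9.

9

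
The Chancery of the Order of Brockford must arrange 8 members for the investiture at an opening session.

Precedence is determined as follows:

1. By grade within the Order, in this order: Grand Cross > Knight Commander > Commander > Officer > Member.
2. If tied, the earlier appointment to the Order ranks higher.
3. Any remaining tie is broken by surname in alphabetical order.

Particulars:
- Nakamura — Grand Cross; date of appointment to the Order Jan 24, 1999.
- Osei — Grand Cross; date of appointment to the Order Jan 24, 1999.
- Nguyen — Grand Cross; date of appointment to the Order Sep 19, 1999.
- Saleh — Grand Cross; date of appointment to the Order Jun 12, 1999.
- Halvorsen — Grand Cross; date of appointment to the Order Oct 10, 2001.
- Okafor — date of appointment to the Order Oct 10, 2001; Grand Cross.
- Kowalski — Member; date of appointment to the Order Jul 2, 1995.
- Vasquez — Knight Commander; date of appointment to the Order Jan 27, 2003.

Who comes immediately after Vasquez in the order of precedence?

Kowalski

By grade within the Order: Nakamura, Osei, Saleh, Nguyen, Halvorsen and Okafor (Grand Cross); then Vasquez (Knight Commander); then Kowalski (Member).
Among Nakamura, Osei, Saleh, Nguyen, Halvorsen and Okafor, by date of appointment to the Order (earlier first): Nakamura and Osei (Jan 24, 1999) before Saleh (Jun 12, 1999) before Nguyen (Sep 19, 1999) before Halvorsen and Okafor (Oct 10, 2001).
Among Nakamura and Osei, alphabetically by surname: Nakamura before Osei.
Among Halvorsen and Okafor, alphabetically by surname: Halvorsen before Okafor.
Order: Nakamura, Osei, Saleh, Nguyen, Halvorsen, Okafor, Vasquez, Kowalski.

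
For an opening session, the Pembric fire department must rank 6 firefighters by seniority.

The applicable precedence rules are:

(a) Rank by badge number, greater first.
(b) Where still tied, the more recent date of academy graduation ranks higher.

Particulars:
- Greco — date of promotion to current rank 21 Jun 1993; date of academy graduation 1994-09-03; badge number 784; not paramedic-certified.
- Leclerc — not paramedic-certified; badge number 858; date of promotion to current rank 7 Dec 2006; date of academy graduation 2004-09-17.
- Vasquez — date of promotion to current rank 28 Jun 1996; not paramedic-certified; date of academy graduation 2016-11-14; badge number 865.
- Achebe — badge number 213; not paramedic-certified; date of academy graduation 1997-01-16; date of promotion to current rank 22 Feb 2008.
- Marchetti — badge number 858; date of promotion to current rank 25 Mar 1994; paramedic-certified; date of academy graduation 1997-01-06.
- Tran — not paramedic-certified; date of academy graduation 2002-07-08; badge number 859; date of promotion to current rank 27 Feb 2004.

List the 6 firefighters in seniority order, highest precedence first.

Vasquez, Tran, Leclerc, Marchetti, Greco, Achebe

By badge number (higher first): Vasquez (865); then Tran (859); then Leclerc and Marchetti (both 858); then Greco (784); then Achebe (213).
Among Leclerc and Marchetti, by date of academy graduation (later first): Leclerc (2004-09-17) before Marchetti (1997-01-06).
Full order: Vasquez, Tran, Leclerc, Marchetti, Greco, Achebe.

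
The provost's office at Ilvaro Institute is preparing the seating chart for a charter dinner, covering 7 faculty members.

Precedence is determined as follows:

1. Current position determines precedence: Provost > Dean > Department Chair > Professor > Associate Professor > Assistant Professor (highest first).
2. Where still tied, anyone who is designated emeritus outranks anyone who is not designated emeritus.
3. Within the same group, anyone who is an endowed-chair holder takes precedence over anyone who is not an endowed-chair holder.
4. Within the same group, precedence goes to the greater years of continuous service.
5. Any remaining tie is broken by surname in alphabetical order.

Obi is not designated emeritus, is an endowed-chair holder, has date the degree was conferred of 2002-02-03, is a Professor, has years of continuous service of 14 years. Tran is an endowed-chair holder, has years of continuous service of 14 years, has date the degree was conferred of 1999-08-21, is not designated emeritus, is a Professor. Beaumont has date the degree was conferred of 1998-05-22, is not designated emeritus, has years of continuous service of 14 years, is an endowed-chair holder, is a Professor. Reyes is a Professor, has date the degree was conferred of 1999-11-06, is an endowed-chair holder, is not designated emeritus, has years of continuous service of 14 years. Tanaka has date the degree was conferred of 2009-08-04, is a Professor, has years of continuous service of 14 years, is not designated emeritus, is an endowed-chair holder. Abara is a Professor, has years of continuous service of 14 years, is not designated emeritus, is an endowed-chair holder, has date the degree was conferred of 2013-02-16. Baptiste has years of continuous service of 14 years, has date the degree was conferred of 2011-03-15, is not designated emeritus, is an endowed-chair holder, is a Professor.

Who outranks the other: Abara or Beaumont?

By current position: Abara, Baptiste, Beaumont, Obi, Reyes, Tanaka and Tran (Professor).
Abara, Baptiste, Beaumont, Obi, Reyes, Tanaka and Tran are each not designated emeritus, so the next rule applies.
Abara, Baptiste, Beaumont, Obi, Reyes, Tanaka and Tran are each an endowed-chair holder, so the next rule applies.
Abara, Baptiste, Beaumont, Obi, Reyes, Tanaka and Tran all have years of continuous service 14 years, so the next rule applies.
Among Abara, Baptiste, Beaumont, Obi, Reyes, Tanaka and Tran, alphabetically by surname: Abara before Baptiste before Beaumont before Obi before Reyes before Tanaka before Tran.
So Abara takes precedence.

Abara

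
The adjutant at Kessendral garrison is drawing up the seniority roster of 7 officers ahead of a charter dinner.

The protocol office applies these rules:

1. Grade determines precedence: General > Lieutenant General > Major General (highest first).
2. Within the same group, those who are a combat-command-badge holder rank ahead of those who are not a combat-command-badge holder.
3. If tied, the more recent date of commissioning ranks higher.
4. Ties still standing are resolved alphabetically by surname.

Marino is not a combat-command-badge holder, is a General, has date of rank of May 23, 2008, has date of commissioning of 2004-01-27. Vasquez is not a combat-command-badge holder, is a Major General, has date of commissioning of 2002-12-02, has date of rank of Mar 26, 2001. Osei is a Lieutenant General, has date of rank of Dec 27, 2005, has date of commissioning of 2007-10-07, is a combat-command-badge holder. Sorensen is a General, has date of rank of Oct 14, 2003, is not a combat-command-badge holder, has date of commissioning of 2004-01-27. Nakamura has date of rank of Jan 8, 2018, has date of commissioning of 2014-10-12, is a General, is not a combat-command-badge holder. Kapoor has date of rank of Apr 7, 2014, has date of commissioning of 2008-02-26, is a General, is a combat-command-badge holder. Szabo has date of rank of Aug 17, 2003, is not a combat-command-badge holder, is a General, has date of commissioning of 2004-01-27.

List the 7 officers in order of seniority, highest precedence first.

By grade: Kapoor, Nakamura, Marino, Sorensen and Szabo (General); then Osei (Lieutenant General); then Vasquez (Major General).
Among Kapoor, Nakamura, Marino, Sorensen and Szabo, a combat-command-badge holder before not a combat-command-badge holder: Kapoor (a combat-command-badge holder) before Nakamura, Marino, Sorensen and Szabo (not a combat-command-badge holder).
Among Nakamura, Marino, Sorensen and Szabo, by date of commissioning (later first): Nakamura (2014-10-12) before Marino, Sorensen and Szabo (2004-01-27).
Among Marino, Sorensen and Szabo, alphabetically by surname: Marino before Sorensen before Szabo.
Full order: Kapoor, Nakamura, Marino, Sorensen, Szabo, Osei, Vasquez.

Kapoor, Nakamura, Marino, Sorensen, Szabo, Osei, Vasquez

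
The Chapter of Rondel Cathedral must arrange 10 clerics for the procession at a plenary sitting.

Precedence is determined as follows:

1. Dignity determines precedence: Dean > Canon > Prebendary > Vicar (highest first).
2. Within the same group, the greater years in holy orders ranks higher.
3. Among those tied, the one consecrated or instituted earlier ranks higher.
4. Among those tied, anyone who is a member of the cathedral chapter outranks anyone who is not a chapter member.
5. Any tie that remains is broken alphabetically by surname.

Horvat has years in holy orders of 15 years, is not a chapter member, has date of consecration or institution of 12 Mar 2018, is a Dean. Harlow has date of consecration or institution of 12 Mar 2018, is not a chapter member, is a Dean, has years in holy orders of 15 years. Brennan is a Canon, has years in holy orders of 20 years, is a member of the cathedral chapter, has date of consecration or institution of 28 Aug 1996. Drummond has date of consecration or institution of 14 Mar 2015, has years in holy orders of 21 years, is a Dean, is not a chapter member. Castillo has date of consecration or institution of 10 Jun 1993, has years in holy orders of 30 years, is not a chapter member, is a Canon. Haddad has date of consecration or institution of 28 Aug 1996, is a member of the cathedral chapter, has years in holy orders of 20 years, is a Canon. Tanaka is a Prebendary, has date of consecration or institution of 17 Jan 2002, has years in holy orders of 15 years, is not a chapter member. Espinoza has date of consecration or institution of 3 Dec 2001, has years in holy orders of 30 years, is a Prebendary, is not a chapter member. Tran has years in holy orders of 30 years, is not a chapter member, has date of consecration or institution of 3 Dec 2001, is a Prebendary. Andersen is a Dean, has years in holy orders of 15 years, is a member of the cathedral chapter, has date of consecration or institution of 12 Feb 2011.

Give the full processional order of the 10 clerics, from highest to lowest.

By dignity: Drummond, Andersen, Harlow and Horvat (Dean); then Castillo, Brennan and Haddad (Canon); then Espinoza, Tran and Tanaka (Prebendary).
Among Drummond, Andersen, Harlow and Horvat, by years in holy orders (higher first): Drummond (21 years) before Andersen, Harlow and Horvat (15 years).
Among Andersen, Harlow and Horvat, by date of consecration or institution (earlier first): Andersen (12 Feb 2011) before Harlow and Horvat (12 Mar 2018).
Harlow and Horvat are each not a chapter member, so the next rule applies.
Among Harlow and Horvat, alphabetically by surname: Harlow before Horvat.
Among Castillo, Brennan and Haddad, by years in holy orders (higher first): Castillo (30 years) before Brennan and Haddad (20 years).
Brennan and Haddad both have date of consecration or institution 28 Aug 1996, so the next rule applies.
Brennan and Haddad are each a member of the cathedral chapter, so the next rule applies.
Among Brennan and Haddad, alphabetically by surname: Brennan before Haddad.
Among Espinoza, Tran and Tanaka, by years in holy orders (higher first): Espinoza and Tran (30 years) before Tanaka (15 years).
Espinoza and Tran both have date of consecration or institution 3 Dec 2001, so the next rule applies.
Espinoza and Tran are each not a chapter member, so the next rule applies.
Among Espinoza and Tran, alphabetically by surname: Espinoza before Tran.
Full order: Drummond, Andersen, Harlow, Horvat, Castillo, Brennan, Haddad, Espinoza, Tran, Tanaka.

Drummond, Andersen, Harlow, Horvat, Castillo, Brennan, Haddad, Espinoza, Tran, Tanaka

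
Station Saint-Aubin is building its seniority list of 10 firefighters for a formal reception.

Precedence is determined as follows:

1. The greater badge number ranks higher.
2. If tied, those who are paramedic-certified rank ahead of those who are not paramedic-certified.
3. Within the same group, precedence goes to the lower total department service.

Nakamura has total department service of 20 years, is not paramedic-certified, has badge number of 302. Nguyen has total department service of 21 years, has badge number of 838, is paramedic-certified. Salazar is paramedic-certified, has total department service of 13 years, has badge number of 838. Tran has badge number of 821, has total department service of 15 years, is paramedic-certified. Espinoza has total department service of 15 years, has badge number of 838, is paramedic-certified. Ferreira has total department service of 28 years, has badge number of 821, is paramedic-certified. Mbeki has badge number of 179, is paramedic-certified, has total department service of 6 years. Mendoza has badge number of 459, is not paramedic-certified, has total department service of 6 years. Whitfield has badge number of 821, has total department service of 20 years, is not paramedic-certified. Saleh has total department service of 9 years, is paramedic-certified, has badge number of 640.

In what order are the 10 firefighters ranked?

By badge number (higher first): Salazar, Espinoza and Nguyen (each 838); then Tran, Ferreira and Whitfield (each 821); then Saleh (640); then Mendoza (459); then Nakamura (302); then Mbeki (179).
Salazar, Espinoza and Nguyen are each paramedic-certified, so the next rule applies.
Among Salazar, Espinoza and Nguyen, by total department service (lower first): Salazar (13 years) before Espinoza (15 years) before Nguyen (21 years).
Among Tran, Ferreira and Whitfield, paramedic-certified before not paramedic-certified: Tran and Ferreira (paramedic-certified) before Whitfield (not paramedic-certified).
Among Tran and Ferreira, by total department service (lower first): Tran (15 years) before Ferreira (28 years).
Full order: Salazar, Espinoza, Nguyen, Tran, Ferreira, Whitfield, Saleh, Mendoza, Nakamura, Mbeki.

Salazar, Espinoza, Nguyen, Tran, Ferreira, Whitfield, Saleh, Mendoza, Nakamura, Mbeki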